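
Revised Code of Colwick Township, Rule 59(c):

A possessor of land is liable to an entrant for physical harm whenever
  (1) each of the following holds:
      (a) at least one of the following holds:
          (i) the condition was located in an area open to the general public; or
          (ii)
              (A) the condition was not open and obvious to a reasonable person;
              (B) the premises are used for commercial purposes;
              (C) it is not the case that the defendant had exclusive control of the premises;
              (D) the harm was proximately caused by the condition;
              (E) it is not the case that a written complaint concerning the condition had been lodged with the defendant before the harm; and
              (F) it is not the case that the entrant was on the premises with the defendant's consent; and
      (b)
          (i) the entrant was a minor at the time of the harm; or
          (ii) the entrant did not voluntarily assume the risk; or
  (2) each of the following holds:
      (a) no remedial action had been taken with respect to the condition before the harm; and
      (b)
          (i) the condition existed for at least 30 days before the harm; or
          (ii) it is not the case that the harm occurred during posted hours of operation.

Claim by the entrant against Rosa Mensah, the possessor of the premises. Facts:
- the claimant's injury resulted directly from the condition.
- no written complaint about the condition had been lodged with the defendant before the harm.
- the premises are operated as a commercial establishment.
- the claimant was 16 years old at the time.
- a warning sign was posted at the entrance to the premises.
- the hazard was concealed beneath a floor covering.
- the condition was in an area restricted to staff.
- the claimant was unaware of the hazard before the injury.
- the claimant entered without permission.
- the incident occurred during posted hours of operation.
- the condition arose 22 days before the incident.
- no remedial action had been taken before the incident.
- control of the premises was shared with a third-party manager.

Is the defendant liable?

Yes — liable.

(i) public area — not satisfied.
(A) not open/obvious — holds.
(B) commercial use — holds.
(C) not (exclusive control) — holds.
(D) proximate cause — met.
(E) not (complaint lodged) — satisfied.
(F) not (consent to enter) — met.
(ii): T AND T AND T AND T AND T AND T → true.
So (a) is satisfied (F OR T).
(i) entrant a minor — met.
(ii) no assumed risk — satisfied.
So (b) is satisfied (T OR T).
(1): T AND T → true.
(a) no remedial action — satisfied.
(i) condition ≥30 days old — not satisfied.
(ii) not (during posted hours) — not satisfied.
(b) = F OR F = false.
(2) = T AND F = false.
Overall: T OR F → true.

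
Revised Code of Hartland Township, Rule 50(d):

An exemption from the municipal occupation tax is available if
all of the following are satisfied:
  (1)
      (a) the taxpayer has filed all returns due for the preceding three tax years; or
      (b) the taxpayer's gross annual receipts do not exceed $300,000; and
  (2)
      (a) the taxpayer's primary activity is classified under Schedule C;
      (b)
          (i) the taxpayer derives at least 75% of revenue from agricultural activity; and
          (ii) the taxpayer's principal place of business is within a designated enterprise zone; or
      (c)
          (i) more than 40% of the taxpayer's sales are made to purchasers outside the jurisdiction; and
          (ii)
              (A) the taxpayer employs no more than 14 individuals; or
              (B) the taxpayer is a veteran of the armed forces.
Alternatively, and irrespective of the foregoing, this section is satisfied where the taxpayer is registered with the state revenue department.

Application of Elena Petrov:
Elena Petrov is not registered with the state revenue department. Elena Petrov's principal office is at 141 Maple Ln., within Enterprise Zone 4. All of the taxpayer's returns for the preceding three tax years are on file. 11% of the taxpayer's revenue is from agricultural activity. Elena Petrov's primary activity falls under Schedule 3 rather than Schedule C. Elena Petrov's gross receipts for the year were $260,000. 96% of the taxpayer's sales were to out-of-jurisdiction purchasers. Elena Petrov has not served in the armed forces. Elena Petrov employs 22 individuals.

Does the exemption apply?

No — not exempt.

(a) returns current — holds.
(b) receipts ≤ $300,000 — holds.
(1): T OR T → true.
(a) Schedule C activity — fails.
(i) ≥75% agricultural — not satisfied.
(ii) in enterprise zone — satisfied.
(b) = F AND T = false.
(i) >40% out-of-jur. sales — satisfied.
(A) ≤ 14 employees — not met.
(B) veteran — not satisfied.
(ii) = F OR F = false.
(c) = T AND F = false.
(2) = F OR F OR F = false.
Overall: T AND F → false.
Exception (state-registered) — not satisfied.
Result: main false OR exception false → false.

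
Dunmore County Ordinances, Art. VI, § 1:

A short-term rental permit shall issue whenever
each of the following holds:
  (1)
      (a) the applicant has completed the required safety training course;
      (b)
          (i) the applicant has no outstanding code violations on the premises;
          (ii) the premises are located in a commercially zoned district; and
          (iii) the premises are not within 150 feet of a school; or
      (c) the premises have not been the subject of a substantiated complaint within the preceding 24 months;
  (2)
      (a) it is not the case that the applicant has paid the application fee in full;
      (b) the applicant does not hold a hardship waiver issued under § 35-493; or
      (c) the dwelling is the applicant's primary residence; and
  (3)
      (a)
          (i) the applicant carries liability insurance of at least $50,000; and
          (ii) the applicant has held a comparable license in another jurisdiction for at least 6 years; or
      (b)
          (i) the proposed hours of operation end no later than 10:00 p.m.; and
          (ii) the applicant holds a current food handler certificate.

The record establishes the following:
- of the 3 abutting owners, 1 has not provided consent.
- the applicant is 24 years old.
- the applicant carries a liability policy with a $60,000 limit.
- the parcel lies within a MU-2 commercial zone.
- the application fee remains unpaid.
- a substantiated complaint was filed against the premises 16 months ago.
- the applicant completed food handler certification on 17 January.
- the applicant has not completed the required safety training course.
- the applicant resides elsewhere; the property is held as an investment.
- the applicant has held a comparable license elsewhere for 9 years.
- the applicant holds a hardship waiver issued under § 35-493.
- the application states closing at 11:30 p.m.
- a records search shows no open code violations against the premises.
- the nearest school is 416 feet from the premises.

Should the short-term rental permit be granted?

(a) safety training — fails.
(i) no code violations — met.
(ii) commercially zoned — holds.
(iii) ≥150 ft from school — satisfied.
(b) = T AND T AND T = true.
(c) no complaint in 24 mo. — fails.
(1): F OR T OR F → true.
(a) not (fee paid) — satisfied.
(b) not (hardship waiver) — not met.
(c) primary residence — not satisfied.
So (2) is satisfied (T OR F OR F).
(i) insurance ≥ $50,000 — satisfied.
(ii) prior license ≥ 6 yr — holds.
So (a) is satisfied (T AND T).
(i) closes by 10 p.m. — not satisfied.
(ii) food handler cert. — satisfied.
So (b) is not satisfied (F AND T).
(3): T OR F → true.
So Overall is satisfied (T AND T AND T).

Yes — granted.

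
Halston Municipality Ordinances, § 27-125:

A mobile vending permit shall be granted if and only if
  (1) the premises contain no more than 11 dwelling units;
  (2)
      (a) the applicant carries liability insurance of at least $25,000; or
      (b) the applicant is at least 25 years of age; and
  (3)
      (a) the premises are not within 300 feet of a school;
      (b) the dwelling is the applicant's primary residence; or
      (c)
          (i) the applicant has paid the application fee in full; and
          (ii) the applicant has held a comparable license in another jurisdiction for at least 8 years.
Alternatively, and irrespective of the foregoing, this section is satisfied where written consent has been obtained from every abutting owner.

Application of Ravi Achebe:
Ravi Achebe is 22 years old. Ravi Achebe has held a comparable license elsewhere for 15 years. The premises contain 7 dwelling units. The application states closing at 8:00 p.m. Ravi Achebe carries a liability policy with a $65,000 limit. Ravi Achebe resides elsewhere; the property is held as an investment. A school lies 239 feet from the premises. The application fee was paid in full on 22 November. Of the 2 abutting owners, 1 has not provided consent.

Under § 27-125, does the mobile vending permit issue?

(1) ≤ 11 units — satisfied.
(a) insurance ≥ $25,000 — satisfied.
(b) age ≥ 25 — not satisfied.
So (2) is satisfied (T OR F).
(a) ≥300 ft from school — not satisfied.
(b) primary residence — not satisfied.
(i) fee paid — satisfied.
(ii) prior license ≥ 8 yr — met.
(c): T AND T → true.
So (3) is satisfied (F OR F OR T).
So Overall is satisfied (T AND T AND T).
Exception (all abutters consent) — not satisfied.
Result: main true OR exception false → true.

Yes — granted.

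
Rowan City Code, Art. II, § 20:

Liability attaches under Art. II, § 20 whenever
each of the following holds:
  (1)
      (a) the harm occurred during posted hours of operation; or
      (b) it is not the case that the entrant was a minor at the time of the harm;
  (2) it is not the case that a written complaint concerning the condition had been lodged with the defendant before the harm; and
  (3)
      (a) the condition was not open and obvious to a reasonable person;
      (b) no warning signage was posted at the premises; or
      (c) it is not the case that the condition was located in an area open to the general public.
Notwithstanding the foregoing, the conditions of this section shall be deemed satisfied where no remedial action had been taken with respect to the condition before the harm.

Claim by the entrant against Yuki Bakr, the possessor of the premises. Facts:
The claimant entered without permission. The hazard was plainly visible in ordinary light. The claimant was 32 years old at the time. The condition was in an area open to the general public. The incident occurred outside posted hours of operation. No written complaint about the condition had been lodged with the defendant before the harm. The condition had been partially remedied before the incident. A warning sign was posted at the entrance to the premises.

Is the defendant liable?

No — not liable.

(a) during posted hours — not met.
(b) not (entrant a minor) — met.
(1) = F OR T = true.
(2) not (complaint lodged) — satisfied.
(a) not open/obvious — fails.
(b) no signage posted — not met.
(c) not (public area) — not met.
(3): F OR F OR F → false.
Overall: T AND T AND F → false.
Exception (no remedial action) — not satisfied.
Result: main false OR exception false → false.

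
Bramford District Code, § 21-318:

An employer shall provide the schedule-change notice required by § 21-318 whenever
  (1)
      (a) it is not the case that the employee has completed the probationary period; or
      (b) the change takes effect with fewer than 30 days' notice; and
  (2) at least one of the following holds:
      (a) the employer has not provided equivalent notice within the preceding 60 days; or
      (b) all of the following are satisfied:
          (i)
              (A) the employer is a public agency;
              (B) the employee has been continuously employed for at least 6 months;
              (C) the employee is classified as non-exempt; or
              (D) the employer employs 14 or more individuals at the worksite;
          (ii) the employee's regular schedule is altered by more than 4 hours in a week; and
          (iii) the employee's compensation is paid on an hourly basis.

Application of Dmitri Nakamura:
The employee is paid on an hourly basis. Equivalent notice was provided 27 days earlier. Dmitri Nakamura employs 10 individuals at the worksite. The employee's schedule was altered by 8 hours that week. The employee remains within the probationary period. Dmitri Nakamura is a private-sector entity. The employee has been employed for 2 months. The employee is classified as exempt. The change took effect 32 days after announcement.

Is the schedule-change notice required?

(a) not (past probation) — met.
(b) < 30 days' notice — not met.
So (1) is satisfied (T OR F).
(a) no recent notice — not satisfied.
(A) public agency — fails.
(B) tenure ≥ 6 mo. — fails.
(C) non-exempt — not met.
(D) ≥ 14 at site — not met.
So (i) is not satisfied (F OR F OR F OR F).
(ii) schedule shift > 4h — holds.
(iii) hourly-paid — met.
So (b) is not satisfied (F AND T AND T).
(2): F OR F → false.
Overall: T AND F → false.

No — not required.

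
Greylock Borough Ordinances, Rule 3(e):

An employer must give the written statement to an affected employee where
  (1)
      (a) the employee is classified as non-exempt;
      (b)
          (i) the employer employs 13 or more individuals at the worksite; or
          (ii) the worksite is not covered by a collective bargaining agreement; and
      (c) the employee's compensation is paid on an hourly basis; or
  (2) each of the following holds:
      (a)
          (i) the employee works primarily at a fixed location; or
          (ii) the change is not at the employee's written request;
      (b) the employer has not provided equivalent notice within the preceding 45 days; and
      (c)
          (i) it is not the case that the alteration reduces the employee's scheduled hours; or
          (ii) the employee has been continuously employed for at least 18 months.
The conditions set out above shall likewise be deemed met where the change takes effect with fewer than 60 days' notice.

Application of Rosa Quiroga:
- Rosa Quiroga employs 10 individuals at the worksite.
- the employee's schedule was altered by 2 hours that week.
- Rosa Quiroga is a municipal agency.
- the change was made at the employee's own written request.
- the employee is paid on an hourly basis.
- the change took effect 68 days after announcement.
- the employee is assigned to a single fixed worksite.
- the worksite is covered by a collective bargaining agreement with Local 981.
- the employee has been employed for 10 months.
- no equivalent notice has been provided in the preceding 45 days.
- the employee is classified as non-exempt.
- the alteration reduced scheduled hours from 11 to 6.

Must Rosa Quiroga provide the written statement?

No — not required.

(a) non-exempt — met.
(i) ≥ 13 at site — not satisfied.
(ii) no CBA — not satisfied.
(b): F OR F → false.
(c) hourly-paid — met.
(1): T AND F AND T → false.
(i) fixed location — satisfied.
(ii) not employee-requested — fails.
(a) = T OR F = true.
(b) no recent notice — met.
(i) not (hours reduced) — fails.
(ii) tenure ≥ 18 mo. — not satisfied.
(c) = F OR F = false.
(2): T AND T AND F → false.
So Overall is not satisfied (F OR F).
Exception (< 60 days' notice) — not satisfied.
Result: main false OR exception false → false.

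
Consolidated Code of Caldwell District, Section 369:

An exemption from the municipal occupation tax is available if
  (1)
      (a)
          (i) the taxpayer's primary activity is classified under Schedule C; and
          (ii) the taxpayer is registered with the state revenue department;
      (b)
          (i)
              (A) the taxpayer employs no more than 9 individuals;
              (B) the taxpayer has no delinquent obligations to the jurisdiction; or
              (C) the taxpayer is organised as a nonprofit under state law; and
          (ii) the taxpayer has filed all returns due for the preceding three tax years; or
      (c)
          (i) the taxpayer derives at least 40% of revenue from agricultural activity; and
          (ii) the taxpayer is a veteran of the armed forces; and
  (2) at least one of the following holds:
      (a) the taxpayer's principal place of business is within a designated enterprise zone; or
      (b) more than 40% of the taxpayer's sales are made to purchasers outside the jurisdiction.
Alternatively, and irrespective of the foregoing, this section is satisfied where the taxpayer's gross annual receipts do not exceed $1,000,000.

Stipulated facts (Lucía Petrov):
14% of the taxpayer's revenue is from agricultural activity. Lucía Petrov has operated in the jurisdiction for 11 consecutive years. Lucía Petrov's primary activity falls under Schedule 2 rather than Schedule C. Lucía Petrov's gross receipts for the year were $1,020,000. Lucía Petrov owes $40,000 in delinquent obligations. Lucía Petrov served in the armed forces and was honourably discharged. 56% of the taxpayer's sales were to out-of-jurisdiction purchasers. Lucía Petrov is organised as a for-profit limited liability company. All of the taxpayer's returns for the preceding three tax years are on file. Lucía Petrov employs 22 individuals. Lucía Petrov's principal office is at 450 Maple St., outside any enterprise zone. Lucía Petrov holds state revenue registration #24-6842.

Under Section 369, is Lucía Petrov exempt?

No — not exempt.

(i) Schedule C activity — not met.
(ii) state-registered — met.
(a): F AND T → false.
(A) ≤ 9 employees — not met.
(B) no delinquency — fails.
(C) nonprofit — fails.
(i) = F OR F OR F = false.
(ii) returns current — holds.
(b) = F AND T = false.
(i) ≥40% agricultural — not met.
(ii) veteran — holds.
So (c) is not satisfied (F AND T).
So (1) is not satisfied (F OR F OR F).
(a) in enterprise zone — not satisfied.
(b) >40% out-of-jur. sales — holds.
(2) = F OR T = true.
Overall: F AND T → false.
Exception (receipts ≤ $1,000,000) — not satisfied.
Result: main false OR exception false → false.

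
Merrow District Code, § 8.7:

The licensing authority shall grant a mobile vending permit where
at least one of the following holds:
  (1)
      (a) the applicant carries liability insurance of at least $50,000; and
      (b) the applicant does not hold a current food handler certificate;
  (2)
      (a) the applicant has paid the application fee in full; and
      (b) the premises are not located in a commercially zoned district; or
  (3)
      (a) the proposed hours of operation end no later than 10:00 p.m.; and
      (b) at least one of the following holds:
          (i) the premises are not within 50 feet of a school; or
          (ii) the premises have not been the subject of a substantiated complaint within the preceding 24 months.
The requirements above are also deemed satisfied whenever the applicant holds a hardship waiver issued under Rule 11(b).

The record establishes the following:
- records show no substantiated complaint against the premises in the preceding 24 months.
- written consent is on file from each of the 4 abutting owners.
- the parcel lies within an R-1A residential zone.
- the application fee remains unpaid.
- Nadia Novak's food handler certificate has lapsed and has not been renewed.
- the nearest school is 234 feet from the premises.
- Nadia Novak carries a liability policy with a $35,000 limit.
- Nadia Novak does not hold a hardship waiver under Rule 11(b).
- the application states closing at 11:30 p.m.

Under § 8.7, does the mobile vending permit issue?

No — denied.

(a) insurance ≥ $50,000 — not satisfied.
(b) not (food handler cert.) — holds.
(1): F AND T → false.
(a) fee paid — fails.
(b) not (commercially zoned) — met.
(2): F AND T → false.
(a) closes by 10 p.m. — not satisfied.
(i) ≥50 ft from school — satisfied.
(ii) no complaint in 24 mo. — holds.
(b) = T OR T = true.
So (3) is not satisfied (F AND T).
Overall = F OR F OR F = false.
Exception (hardship waiver) — not satisfied.
Result: main false OR exception false → false.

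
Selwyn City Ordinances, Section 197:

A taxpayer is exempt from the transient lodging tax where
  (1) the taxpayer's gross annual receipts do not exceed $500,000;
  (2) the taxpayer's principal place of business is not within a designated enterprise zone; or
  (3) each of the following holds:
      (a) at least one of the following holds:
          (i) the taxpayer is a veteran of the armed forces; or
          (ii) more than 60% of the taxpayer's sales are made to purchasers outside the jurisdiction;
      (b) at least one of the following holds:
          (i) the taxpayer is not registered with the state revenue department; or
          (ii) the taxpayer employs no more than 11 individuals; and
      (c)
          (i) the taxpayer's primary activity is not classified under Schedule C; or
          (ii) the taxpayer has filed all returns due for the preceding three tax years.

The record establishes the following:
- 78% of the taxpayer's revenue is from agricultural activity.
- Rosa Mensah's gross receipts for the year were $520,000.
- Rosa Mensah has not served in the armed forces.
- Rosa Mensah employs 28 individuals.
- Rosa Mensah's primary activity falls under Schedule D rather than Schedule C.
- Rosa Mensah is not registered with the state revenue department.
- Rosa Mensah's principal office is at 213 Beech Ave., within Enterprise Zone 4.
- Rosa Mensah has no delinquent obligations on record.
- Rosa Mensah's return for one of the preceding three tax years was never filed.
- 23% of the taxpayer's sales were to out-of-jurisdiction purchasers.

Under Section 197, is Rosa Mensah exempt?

(1) receipts ≤ $500,000 — not satisfied.
(2) not (in enterprise zone) — not met.
(i) veteran — not met.
(ii) >60% out-of-jur. sales — fails.
(a) = F OR F = false.
(i) not (state-registered) — met.
(ii) ≤ 11 employees — not satisfied.
(b): T OR F → true.
(i) not (Schedule C activity) — met.
(ii) returns current — fails.
So (c) is satisfied (T OR F).
(3) = F AND T AND T = false.
So Overall is not satisfied (F OR F OR F).

No — not exempt.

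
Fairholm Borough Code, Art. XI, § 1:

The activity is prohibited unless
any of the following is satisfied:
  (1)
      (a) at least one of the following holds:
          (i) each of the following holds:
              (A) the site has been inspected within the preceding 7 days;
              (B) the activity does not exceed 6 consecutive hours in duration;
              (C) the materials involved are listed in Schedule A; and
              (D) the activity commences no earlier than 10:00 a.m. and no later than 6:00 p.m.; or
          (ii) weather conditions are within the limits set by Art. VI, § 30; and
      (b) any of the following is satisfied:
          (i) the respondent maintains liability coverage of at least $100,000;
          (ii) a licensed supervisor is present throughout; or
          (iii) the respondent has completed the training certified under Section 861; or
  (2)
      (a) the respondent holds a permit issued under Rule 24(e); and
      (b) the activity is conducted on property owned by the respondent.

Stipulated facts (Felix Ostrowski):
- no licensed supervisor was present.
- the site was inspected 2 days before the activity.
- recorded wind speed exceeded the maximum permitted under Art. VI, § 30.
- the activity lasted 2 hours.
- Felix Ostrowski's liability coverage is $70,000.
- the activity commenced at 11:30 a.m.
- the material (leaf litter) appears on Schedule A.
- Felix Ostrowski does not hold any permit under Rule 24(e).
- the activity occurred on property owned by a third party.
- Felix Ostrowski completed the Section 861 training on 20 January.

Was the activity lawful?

(A) site inspected — met.
(B) ≤ 6 hrs duration — met.
(C) Schedule A material — satisfied.
(D) start within hours — satisfied.
(i) = T AND T AND T AND T = true.
(ii) weather ok — not satisfied.
So (a) is satisfied (T OR F).
(i) coverage ≥ $100,000 — not satisfied.
(ii) supervisor present — fails.
(iii) training certified — holds.
So (b) is satisfied (F OR F OR T).
So (1) is satisfied (T AND T).
(a) holds permit — not satisfied.
(b) own property — not satisfied.
(2): F AND F → false.
Overall: T OR F → true.

Yes — lawful.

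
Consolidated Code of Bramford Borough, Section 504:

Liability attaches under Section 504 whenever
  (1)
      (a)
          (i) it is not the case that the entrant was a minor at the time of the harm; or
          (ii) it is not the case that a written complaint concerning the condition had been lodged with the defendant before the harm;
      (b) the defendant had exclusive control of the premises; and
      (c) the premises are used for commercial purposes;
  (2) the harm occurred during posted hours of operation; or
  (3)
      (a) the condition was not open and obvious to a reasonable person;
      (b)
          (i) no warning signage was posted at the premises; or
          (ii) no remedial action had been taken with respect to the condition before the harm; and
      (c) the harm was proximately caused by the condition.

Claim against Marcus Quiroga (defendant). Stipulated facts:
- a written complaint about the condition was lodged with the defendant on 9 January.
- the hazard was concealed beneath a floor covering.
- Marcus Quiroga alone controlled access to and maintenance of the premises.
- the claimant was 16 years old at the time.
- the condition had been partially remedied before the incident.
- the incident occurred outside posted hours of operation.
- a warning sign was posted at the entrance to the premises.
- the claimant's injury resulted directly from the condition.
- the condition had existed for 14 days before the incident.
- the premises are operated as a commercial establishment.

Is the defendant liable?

No — not liable.

(i) not (entrant a minor) — not satisfied.
(ii) not (complaint lodged) — not met.
(a) = F OR F = false.
(b) exclusive control — met.
(c) commercial use — met.
(1): F AND T AND T → false.
(2) during posted hours — not satisfied.
(a) not open/obvious — satisfied.
(i) no signage posted — fails.
(ii) no remedial action — not met.
(b) = F OR F = false.
(c) proximate cause — met.
So (3) is not satisfied (T AND F AND T).
Overall: F OR F OR F → false.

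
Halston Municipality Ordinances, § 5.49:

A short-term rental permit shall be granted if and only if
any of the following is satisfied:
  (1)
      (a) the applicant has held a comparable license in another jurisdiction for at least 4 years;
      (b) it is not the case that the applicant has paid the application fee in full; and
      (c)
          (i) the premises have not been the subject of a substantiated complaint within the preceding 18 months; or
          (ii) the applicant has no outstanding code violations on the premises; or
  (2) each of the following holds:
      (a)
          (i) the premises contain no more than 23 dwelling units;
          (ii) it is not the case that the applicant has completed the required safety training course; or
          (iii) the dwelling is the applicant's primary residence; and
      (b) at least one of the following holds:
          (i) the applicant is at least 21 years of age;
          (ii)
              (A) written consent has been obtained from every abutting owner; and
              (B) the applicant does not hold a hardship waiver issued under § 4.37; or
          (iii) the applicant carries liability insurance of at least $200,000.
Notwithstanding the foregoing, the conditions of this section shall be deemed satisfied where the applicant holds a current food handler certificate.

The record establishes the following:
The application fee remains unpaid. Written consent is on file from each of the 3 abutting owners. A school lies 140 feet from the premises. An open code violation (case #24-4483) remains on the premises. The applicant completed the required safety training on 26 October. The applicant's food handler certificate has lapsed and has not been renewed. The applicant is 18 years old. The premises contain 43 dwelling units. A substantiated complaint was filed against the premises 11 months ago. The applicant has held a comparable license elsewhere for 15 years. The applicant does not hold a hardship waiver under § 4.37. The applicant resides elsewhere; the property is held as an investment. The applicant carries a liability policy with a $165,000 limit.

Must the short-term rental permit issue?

No — denied.

(a) prior license ≥ 4 yr — satisfied.
(b) not (fee paid) — satisfied.
(i) no complaint in 18 mo. — fails.
(ii) no code violations — not met.
So (c) is not satisfied (F OR F).
So (1) is not satisfied (T AND T AND F).
(i) ≤ 23 units — not met.
(ii) not (safety training) — fails.
(iii) primary residence — not met.
So (a) is not satisfied (F OR F OR F).
(i) age ≥ 21 — fails.
(A) all abutters consent — satisfied.
(B) not (hardship waiver) — met.
So (ii) is satisfied (T AND T).
(iii) insurance ≥ $200,000 — not met.
(b): F OR T OR F → true.
(2) = F AND T = false.
So Overall is not satisfied (F OR F).
Exception (food handler cert.) — not satisfied.
Result: main false OR exception false → false.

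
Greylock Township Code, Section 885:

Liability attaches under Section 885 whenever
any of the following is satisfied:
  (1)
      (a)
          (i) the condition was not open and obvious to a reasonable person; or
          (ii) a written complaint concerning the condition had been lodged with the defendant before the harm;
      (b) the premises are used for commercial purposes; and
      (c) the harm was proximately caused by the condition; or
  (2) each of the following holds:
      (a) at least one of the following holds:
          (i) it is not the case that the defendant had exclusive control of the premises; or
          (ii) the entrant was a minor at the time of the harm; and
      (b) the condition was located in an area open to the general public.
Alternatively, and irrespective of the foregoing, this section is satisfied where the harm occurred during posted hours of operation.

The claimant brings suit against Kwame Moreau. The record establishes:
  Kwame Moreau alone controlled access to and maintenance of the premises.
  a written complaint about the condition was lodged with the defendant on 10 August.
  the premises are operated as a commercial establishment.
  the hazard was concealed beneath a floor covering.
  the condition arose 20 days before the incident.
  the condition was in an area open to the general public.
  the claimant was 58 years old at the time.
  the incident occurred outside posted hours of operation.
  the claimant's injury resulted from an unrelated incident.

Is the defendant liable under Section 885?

No — not liable.

(i) not open/obvious — holds.
(ii) complaint lodged — holds.
(a) = T OR T = true.
(b) commercial use — met.
(c) proximate cause — fails.
(1) = T AND T AND F = false.
(i) not (exclusive control) — not met.
(ii) entrant a minor — not satisfied.
(a) = F OR F = false.
(b) public area — holds.
So (2) is not satisfied (F AND T).
Overall: F OR F → false.
Exception (during posted hours) — not satisfied.
Result: main false OR exception false → false.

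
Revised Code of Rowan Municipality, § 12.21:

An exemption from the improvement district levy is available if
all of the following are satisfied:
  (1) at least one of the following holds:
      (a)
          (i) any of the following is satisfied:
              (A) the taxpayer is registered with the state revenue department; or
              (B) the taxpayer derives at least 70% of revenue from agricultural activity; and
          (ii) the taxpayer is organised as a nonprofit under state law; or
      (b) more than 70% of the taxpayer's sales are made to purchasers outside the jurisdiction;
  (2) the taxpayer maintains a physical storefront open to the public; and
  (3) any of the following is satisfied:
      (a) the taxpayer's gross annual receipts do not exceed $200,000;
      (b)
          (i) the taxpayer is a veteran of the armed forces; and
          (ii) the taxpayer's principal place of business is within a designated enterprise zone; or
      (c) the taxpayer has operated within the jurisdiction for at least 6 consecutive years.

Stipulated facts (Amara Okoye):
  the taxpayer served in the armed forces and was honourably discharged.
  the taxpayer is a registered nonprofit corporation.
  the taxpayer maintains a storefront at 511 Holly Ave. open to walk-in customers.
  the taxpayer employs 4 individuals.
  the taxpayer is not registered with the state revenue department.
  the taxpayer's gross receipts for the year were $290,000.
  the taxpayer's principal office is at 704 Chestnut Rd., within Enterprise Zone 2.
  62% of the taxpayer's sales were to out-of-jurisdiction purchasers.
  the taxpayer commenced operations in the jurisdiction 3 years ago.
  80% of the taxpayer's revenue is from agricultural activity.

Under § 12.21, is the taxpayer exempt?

(A) state-registered — fails.
(B) ≥70% agricultural — satisfied.
(i) = F OR T = true.
(ii) nonprofit — holds.
(a) = T AND T = true.
(b) >70% out-of-jur. sales — not met.
So (1) is satisfied (T OR F).
(2) has storefront — met.
(a) receipts ≤ $200,000 — fails.
(i) veteran — satisfied.
(ii) in enterprise zone — met.
(b): T AND T → true.
(c) ≥ 6 yrs in jurisdiction — not met.
So (3) is satisfied (F OR T OR F).
So Overall is satisfied (T AND T AND T).

Yes — exempt.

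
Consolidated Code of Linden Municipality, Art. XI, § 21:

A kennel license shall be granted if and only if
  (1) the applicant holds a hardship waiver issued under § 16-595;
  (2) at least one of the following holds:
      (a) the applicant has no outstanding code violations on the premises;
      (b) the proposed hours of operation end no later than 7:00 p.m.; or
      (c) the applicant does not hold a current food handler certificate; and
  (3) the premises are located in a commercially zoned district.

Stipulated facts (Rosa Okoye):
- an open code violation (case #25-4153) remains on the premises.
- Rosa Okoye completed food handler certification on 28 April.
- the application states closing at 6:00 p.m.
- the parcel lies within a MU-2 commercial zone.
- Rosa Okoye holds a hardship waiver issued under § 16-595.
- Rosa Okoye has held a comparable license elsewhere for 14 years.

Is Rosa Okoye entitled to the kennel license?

(1) hardship waiver — satisfied.
(a) no code violations — not met.
(b) closes by 7 p.m. — holds.
(c) not (food handler cert.) — not met.
So (2) is satisfied (F OR T OR F).
(3) commercially zoned — satisfied.
So Overall is satisfied (T AND T AND T).

Yes — granted.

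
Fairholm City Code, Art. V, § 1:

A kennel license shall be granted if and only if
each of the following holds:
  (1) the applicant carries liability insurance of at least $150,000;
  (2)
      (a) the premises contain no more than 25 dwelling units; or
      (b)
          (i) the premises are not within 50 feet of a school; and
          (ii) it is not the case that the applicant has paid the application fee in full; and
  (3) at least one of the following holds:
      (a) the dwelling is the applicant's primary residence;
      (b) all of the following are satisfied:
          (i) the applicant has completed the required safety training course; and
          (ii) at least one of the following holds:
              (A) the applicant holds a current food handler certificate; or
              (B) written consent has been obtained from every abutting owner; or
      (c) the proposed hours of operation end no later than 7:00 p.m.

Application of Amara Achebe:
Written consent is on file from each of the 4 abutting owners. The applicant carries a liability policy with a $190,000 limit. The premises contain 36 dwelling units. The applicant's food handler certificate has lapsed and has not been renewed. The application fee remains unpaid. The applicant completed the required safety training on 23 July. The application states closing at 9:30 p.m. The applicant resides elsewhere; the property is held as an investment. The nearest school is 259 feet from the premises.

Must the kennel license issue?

Yes — granted.

(1) insurance ≥ $150,000 — met.
(a) ≤ 25 units — fails.
(i) ≥50 ft from school — satisfied.
(ii) not (fee paid) — satisfied.
So (b) is satisfied (T AND T).
So (2) is satisfied (F OR T).
(a) primary residence — not satisfied.
(i) safety training — holds.
(A) food handler cert. — fails.
(B) all abutters consent — satisfied.
So (ii) is satisfied (F OR T).
(b): T AND T → true.
(c) closes by 7 p.m. — not met.
(3) = F OR T OR F = true.
So Overall is satisfied (T AND T AND T).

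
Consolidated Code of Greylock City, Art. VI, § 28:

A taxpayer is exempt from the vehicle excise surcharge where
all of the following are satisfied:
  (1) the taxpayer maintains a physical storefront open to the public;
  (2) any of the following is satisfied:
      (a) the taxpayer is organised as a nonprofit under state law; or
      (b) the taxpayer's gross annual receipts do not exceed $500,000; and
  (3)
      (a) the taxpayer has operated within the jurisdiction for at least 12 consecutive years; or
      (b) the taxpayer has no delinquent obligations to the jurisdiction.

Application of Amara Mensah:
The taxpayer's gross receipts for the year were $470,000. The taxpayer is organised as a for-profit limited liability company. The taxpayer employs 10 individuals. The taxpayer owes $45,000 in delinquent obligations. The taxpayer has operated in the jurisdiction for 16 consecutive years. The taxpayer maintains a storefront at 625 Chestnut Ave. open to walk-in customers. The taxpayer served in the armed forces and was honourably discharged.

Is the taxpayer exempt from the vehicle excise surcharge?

Yes — exempt.

(1) has storefront — holds.
(a) nonprofit — not met.
(b) receipts ≤ $500,000 — holds.
So (2) is satisfied (F OR T).
(a) ≥ 12 yrs in jurisdiction — met.
(b) no delinquency — not met.
(3): T OR F → true.
Overall = T AND T AND T = true.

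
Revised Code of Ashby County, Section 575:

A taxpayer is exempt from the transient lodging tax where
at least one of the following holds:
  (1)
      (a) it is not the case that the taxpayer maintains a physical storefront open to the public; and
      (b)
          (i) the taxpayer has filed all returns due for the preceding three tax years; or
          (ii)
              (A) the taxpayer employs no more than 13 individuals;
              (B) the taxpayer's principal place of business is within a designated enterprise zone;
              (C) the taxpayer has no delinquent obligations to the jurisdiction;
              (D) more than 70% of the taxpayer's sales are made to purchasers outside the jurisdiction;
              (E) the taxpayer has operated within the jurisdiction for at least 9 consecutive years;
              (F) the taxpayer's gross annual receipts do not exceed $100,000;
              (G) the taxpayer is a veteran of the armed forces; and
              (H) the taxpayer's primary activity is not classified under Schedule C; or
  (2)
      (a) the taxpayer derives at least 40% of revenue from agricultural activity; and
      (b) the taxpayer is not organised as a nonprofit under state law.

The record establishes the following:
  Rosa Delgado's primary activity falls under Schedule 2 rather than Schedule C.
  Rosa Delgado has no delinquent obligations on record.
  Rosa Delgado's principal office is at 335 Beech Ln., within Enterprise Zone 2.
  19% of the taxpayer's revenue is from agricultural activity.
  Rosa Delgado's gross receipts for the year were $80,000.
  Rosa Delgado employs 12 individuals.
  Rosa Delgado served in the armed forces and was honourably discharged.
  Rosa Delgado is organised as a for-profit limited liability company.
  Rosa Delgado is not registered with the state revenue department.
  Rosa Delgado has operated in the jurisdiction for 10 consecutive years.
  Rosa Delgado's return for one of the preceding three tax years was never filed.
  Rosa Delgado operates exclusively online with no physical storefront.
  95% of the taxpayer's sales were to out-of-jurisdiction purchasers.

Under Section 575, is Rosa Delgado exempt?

(a) not (has storefront) — met.
(i) returns current — not met.
(A) ≤ 13 employees — met.
(B) in enterprise zone — satisfied.
(C) no delinquency — met.
(D) >70% out-of-jur. sales — met.
(E) ≥ 9 yrs in jurisdiction — met.
(F) receipts ≤ $100,000 — satisfied.
(G) veteran — holds.
(H) not (Schedule C activity) — holds.
So (ii) is satisfied (T AND T AND T AND T AND T AND T AND T AND T).
So (b) is satisfied (F OR T).
So (1) is satisfied (T AND T).
(a) ≥40% agricultural — not satisfied.
(b) not (nonprofit) — satisfied.
So (2) is not satisfied (F AND T).
So Overall is satisfied (T OR F).

Yes — exempt.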